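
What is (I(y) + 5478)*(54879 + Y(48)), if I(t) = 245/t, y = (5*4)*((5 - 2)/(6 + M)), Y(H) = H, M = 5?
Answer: 1213428975/4 ≈ 3.0336e+8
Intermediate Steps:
y = 60/11 (y = (5*4)*((5 - 2)/(6 + 5)) = 20*(3/11) = 60/11 ≈ 5.4545)
(I(y) + 5478)*(54879 + Y(48)) = (245/(60/11) + 5478)*(54879 + 48) = (245*(11/60) + 5478)*54927 = (539/12 + 5478)*54927 = (66275/12)*54927 = 1213428975/4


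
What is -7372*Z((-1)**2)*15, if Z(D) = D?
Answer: -110580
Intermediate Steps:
-7372*Z((-1)**2)*15 = -7372*(-1)**2*15 = -7372*15 = -110580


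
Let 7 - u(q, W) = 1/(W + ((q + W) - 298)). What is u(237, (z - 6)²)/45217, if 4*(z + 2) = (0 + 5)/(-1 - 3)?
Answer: 69039/446789177 ≈ 0.00015452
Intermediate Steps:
z = -37/16 (z = -2 + ((0 + 5)/(-1 - 3))/4 = -2 + (5/(-4))/4 = -2 + (5*(-¼))/4 = -2 + (¼)*(-5/4) = -2 - 5/16 = -37/16 ≈ -2.3125)
u(q, W) = 7 - 1/(-298 + q + 2*W) (u(q, W) = 7 - 1/(W + ((q + W) - 298)) = 7 - 1/(W + ((W + q) - 298)) = 7 - 1/(W + (-298 + W + q)) = 7 - 1/(-298 + q + 2*W))
u(237, (z - 6)²)/45217 = ((-2087 + 7*237 + 14*(-37/16 - 6)²)/(-298 + 237 + 2*(-37/16 - 6)²))/45217 = ((-2087 + 1659 + 14*(-133/16)²)/(-298 + 237 + 2*(-133/16)²))*(1/45217) = ((-2087 + 1659 + 14*(17689/256))/(-298 + 237 + 2*(17689/256)))*(1/45217) = ((-2087 + 1659 + 123823/128)/(-298 + 237 + 17689/128))*(1/45217) = ((69039/128)/(9881/128))*(1/45217) = ((128/9881)*(69039/128))*(1/45217) = (69039/9881)*(1/45217) = 69039/446789177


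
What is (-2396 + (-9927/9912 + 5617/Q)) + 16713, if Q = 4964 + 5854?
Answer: 255855298415/17871336 ≈ 14317.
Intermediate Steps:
Q = 10818
(-2396 + (-9927/9912 + 5617/Q)) + 16713 = (-2396 + (-9927/9912 + 5617/10818)) + 16713 = (-2396 + (-9927*1/9912 + 5617*(1/10818))) + 16713 = (-2396 + (-3309/3304 + 5617/10818)) + 16713 = (-2396 - 8619097/17871336) + 16713 = -42828340153/17871336 + 16713 = 255855298415/17871336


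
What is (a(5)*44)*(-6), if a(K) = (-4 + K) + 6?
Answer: -1848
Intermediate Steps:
a(K) = 2 + K
(a(5)*44)*(-6) = ((2 + 5)*44)*(-6) = (7*44)*(-6) = 308*(-6) = -1848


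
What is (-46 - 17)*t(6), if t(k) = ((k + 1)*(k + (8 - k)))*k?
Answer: -21168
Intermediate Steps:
t(k) = k*(8 + 8*k) (t(k) = ((1 + k)*8)*k = (8 + 8*k)*k = k*(8 + 8*k))
(-46 - 17)*t(6) = (-46 - 17)*(8*6*(1 + 6)) = -504*6*7 = -63*336 = -21168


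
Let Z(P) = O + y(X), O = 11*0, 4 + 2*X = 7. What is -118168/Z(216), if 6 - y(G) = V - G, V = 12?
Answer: 236336/9 ≈ 26260.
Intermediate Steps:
X = 3/2 (X = -2 + (½)*7 = -2 + 7/2 = 3/2 ≈ 1.5000)
y(G) = -6 + G (y(G) = 6 - (12 - G) = 6 + (-12 + G) = -6 + G)
O = 0
Z(P) = -9/2 (Z(P) = 0 + (-6 + 3/2) = 0 - 9/2 = -9/2)
-118168/Z(216) = -118168/(-9/2) = -118168*(-2/9) = 236336/9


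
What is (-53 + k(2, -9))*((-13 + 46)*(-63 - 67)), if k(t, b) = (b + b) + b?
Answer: 343200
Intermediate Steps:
k(t, b) = 3*b (k(t, b) = 2*b + b = 3*b)
(-53 + k(2, -9))*((-13 + 46)*(-63 - 67)) = (-53 + 3*(-9))*((-13 + 46)*(-63 - 67)) = (-53 - 27)*(33*(-130)) = -80*(-4290) = 343200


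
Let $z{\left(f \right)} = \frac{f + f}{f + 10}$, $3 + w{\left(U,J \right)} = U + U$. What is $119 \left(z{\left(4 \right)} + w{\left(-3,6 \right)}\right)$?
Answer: $-1003$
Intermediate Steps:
$w{\left(U,J \right)} = -3 + 2 U$ ($w{\left(U,J \right)} = -3 + \left(U + U\right) = -3 + 2 U$)
$z{\left(f \right)} = \frac{2 f}{10 + f}$
$119 \left(z{\left(4 \right)} + w{\left(-3,6 \right)}\right) = 119 \left(2 \cdot 4 \frac{1}{10 + 4} + \left(-3 + 2 \left(-3\right)\right)\right) = 119 \left(2 \cdot 4 \cdot \frac{1}{14} - 9\right) = 119 \left(\frac{4}{7} - 9\right) = 119 \left(- \frac{59}{7}\right) = -1003$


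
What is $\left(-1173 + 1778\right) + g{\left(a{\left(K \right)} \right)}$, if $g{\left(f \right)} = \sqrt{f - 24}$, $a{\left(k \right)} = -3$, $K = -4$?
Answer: $605 + 3 i \sqrt{3} \approx 605.0 + 5.1962 i$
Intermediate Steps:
$g{\left(f \right)} = \sqrt{-24 + f}$
$\left(-1173 + 1778\right) + g{\left(a{\left(K \right)} \right)} = \left(-1173 + 1778\right) + \sqrt{-24 - 3} = 605 + \sqrt{-27} = 605 + 3 i \sqrt{3}$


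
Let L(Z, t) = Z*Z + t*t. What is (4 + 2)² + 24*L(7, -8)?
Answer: 2748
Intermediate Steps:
L(Z, t) = Z² + t²
(4 + 2)² + 24*L(7, -8) = (4 + 2)² + 24*(7² + (-8)²) = 6² + 24*(49 + 64) = 36 + 24*113 = 36 + 2712 = 2748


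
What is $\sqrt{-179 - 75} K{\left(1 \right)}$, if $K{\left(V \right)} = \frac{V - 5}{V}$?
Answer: $- 4 i \sqrt{254} \approx - 63.75 i$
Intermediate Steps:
$K{\left(V \right)} = \frac{-5 + V}{V}$
$\sqrt{-179 - 75} K{\left(1 \right)} = \sqrt{-179 - 75} \frac{-5 + 1}{1} = \sqrt{-254} \cdot 1 \left(-4\right) = i \sqrt{254} \left(-4\right) = - 4 i \sqrt{254}$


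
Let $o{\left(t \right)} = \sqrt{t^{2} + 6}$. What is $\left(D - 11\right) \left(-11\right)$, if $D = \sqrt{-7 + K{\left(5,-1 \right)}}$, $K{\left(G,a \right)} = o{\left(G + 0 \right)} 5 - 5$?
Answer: $121 - 11 \sqrt{-12 + 5 \sqrt{31}} \approx 77.222$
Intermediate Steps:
$o{\left(t \right)} = \sqrt{6 + t^{2}}$
$K{\left(G,a \right)} = -5 + 5 \sqrt{6 + G^{2}}$ ($K{\left(G,a \right)} = \sqrt{6 + \left(G + 0\right)^{2}} \cdot 5 - 5 = \sqrt{6 + G^{2}} \cdot 5 - 5 = 5 \sqrt{6 + G^{2}} - 5 = -5 + 5 \sqrt{6 + G^{2}}$)
$D = \sqrt{-12 + 5 \sqrt{31}}$ ($D = \sqrt{-7 - \left(5 - 5 \sqrt{6 + 5^{2}}\right)} = \sqrt{-7 - \left(5 - 5 \sqrt{6 + 25}\right)} = \sqrt{-7 - \left(5 - 5 \sqrt{31}\right)} = \sqrt{-12 + 5 \sqrt{31}} \approx 3.9798$)
$\left(D - 11\right) \left(-11\right) = \left(\sqrt{-12 + 5 \sqrt{31}} - 11\right) \left(-11\right) = \left(-11 + \sqrt{-12 + 5 \sqrt{31}}\right) \left(-11\right) = 121 - 11 \sqrt{-12 + 5 \sqrt{31}}$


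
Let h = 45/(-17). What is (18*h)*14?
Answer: -11340/17 ≈ -667.06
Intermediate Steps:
h = -45/17 (h = 45*(-1/17) = -45/17 ≈ -2.6471)
(18*h)*14 = (18*(-45/17))*14 = -810/17*14 = -11340/17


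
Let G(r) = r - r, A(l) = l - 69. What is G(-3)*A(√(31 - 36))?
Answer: 0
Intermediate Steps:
A(l) = -69 + l
G(r) = 0
G(-3)*A(√(31 - 36)) = 0*(-69 + √(31 - 36)) = 0*(-69 + √(-5)) = 0*(-69 + I*√5) = 0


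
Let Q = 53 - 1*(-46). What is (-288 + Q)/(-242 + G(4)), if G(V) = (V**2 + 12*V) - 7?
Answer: 189/185 ≈ 1.0216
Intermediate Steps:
Q = 99 (Q = 53 + 46 = 99)
G(V) = -7 + V**2 + 12*V
(-288 + Q)/(-242 + G(4)) = (-288 + 99)/(-242 + (-7 + 4**2 + 12*4)) = -189/(-242 + (-7 + 16 + 48)) = -189/(-242 + 57) = -189/(-185) = -189*(-1/185) = 189/185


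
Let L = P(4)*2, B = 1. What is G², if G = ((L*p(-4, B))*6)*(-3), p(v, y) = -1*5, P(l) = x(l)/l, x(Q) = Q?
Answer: 32400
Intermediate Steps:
P(l) = 1 (P(l) = l/l = 1)
p(v, y) = -5
L = 2 (L = 1*2 = 2)
G = 180 (G = ((2*(-5))*6)*(-3) = -10*6*(-3) = -60*(-3) = 180)
G² = 180² = 32400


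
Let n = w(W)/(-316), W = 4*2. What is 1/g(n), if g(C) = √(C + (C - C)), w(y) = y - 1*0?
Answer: -I*√158/2 ≈ -6.2849*I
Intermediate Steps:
W = 8
w(y) = y (w(y) = y + 0 = y)
n = -2/79 (n = 8/(-316) = 8*(-1/316) = -2/79 ≈ -0.025316)
g(C) = √C (g(C) = √(C + 0) = √C)
1/g(n) = 1/(√(-2/79)) = 1/(I*√158/79) = -I*√158/2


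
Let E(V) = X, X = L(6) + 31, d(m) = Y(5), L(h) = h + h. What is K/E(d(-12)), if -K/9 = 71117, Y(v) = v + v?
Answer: -640053/43 ≈ -14885.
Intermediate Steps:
Y(v) = 2*v
L(h) = 2*h
d(m) = 10 (d(m) = 2*5 = 10)
X = 43 (X = 2*6 + 31 = 12 + 31 = 43)
K = -640053 (K = -9*71117 = -640053)
E(V) = 43
K/E(d(-12)) = -640053/43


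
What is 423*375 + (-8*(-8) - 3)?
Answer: 158686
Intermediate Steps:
423*375 + (-8*(-8) - 3) = 158625 + (64 - 3) = 158625 + 61 = 158686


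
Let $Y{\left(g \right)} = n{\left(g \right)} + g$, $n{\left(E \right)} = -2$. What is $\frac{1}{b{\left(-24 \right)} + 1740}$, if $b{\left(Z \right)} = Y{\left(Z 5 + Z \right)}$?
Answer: $\frac{1}{1594} \approx 0.00062735$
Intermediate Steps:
$Y{\left(g \right)} = -2 + g$
$b{\left(Z \right)} = -2 + 6 Z$ ($b{\left(Z \right)} = -2 + \left(Z 5 + Z\right) = -2 + \left(5 Z + Z\right) = -2 + 6 Z$)
$\frac{1}{b{\left(-24 \right)} + 1740} = \frac{1}{\left(-2 + 6 \left(-24\right)\right) + 1740} = \frac{1}{\left(-2 - 144\right) + 1740} = \frac{1}{-146 + 1740} = \frac{1}{1594}$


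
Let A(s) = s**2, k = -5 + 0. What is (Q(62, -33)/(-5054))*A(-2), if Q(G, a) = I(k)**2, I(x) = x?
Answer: -50/2527 ≈ -0.019786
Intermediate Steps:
k = -5
Q(G, a) = 25 (Q(G, a) = (-5)**2 = 25)
(Q(62, -33)/(-5054))*A(-2) = (25/(-5054))*(-2)**2 = (25*(-1/5054))*4 = -25/5054*4 = -50/2527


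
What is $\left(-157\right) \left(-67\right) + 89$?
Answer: $10608$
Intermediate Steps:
$\left(-157\right) \left(-67\right) + 89 = 10519 + 89 = 10608$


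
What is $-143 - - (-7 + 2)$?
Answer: $-148$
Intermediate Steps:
$-143 - - (-7 + 2) = -143 - \left(-1\right) \left(-5\right) = -143 - 5 = -148$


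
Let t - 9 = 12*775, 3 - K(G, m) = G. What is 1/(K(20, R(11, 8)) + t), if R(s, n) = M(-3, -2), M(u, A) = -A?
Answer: 1/9292 ≈ 0.00010762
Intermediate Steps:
R(s, n) = 2 (R(s, n) = -1*(-2) = 2)
K(G, m) = 3 - G
t = 9309 (t = 9 + 12*775 = 9 + 9300 = 9309)
1/(K(20, R(11, 8)) + t) = 1/((3 - 1*20) + 9309) = 1/((3 - 20) + 9309) = 1/(-17 + 9309) = 1/9292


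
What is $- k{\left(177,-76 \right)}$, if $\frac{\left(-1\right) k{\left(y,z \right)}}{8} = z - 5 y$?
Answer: $-7688$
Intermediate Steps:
$k{\left(y,z \right)} = - 8 z + 40 y$ ($k{\left(y,z \right)} = - 8 \left(z - 5 y\right) = - 8 z + 40 y$)
$- k{\left(177,-76 \right)} = - (\left(-8\right) \left(-76\right) + 40 \cdot 177) = - (608 + 7080) = \left(-1\right) 7688 = -7688$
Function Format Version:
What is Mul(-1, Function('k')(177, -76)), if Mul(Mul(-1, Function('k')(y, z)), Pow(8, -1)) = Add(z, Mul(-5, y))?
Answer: -7688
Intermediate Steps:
Function('k')(y, z) = Add(Mul(-8, z), Mul(40, y)) (Function('k')(y, z) = Mul(-8, Add(z, Mul(-5, y))) = Add(Mul(-8, z), Mul(40, y)))
Mul(-1, Function('k')(177, -76)) = Mul(-1, Add(Mul(-8, -76), Mul(40, 177))) = Mul(-1, Add(608, 7080)) = Mul(-1, 7688) = -7688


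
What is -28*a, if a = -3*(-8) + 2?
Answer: -728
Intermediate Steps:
a = 26 (a = 24 + 2 = 26)
-28*a = -28*26 = -728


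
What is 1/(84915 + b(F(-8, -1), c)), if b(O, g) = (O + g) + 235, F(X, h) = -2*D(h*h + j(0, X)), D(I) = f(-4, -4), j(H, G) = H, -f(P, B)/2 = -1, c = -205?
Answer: 1/84941 ≈ 1.1773e-5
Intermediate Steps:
f(P, B) = 2 (f(P, B) = -2*(-1) = 2)
D(I) = 2
F(X, h) = -4 (F(X, h) = -2*2 = -4)
b(O, g) = 235 + O + g
1/(84915 + b(F(-8, -1), c)) = 1/(84915 + (235 - 4 - 205)) = 1/(84915 + 26) = 1/84941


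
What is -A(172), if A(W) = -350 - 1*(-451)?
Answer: -101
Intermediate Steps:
A(W) = 101 (A(W) = -350 + 451 = 101)
-A(172) = -1*101 = -101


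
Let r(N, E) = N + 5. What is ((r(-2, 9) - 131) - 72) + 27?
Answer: -173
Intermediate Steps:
r(N, E) = 5 + N
((r(-2, 9) - 131) - 72) + 27 = (((5 - 2) - 131) - 72) + 27 = ((3 - 131) - 72) + 27 = (-128 - 72) + 27 = -200 + 27 = -173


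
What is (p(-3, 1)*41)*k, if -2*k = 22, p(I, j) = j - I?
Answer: -1804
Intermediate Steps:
k = -11 (k = -½*22 = -11)
(p(-3, 1)*41)*k = ((1 - 1*(-3))*41)*(-11) = ((1 + 3)*41)*(-11) = (4*41)*(-11) = 164*(-11) = -1804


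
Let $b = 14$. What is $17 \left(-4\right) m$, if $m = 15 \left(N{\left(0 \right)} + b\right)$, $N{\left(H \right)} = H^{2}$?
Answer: $-14280$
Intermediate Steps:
$m = 210$ ($m = 15 \left(0^{2} + 14\right) = 15 \left(0 + 14\right) = 15 \cdot 14 = 210$)
$17 \left(-4\right) m = 17 \left(-4\right) 210 = \left(-68\right) 210 = -14280$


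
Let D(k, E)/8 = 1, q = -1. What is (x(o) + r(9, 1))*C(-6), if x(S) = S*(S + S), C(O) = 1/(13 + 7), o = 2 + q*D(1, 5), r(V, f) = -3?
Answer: 69/20 ≈ 3.4500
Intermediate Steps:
D(k, E) = 8 (D(k, E) = 8*1 = 8)
o = -6 (o = 2 - 1*8 = 2 - 8 = -6)
C(O) = 1/20
x(S) = 2*S² (x(S) = S*(2*S) = 2*S²)
(x(o) + r(9, 1))*C(-6) = (2*(-6)² - 3)*(1/20) = (2*36 - 3)*(1/20) = (72 - 3)*(1/20) = 69*(1/20) = 69/20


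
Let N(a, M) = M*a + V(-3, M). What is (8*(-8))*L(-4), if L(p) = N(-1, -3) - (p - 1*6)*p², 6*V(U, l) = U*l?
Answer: -10528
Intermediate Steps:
V(U, l) = U*l/6 (V(U, l) = (U*l)/6 = U*l/6)
N(a, M) = -M/2 + M*a (N(a, M) = M*a + (⅙)*(-3)*M = M*a - M/2 = -M/2 + M*a)
L(p) = 9/2 - p²*(-6 + p) (L(p) = -3*(-½ - 1) - (p - 1*6)*p² = -3*(-3/2) - (p - 6)*p² = 9/2 - (-6 + p)*p² = 9/2 - p²*(-6 + p))
(8*(-8))*L(-4) = (8*(-8))*(9/2 - 1*(-4)³ + 6*(-4)²) = -64*(9/2 - 1*(-64) + 6*16) = -64*(9/2 + 64 + 96) = -64*329/2 = -10528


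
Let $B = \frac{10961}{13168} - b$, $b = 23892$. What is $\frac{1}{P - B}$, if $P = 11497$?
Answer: $\frac{13168}{465991391} \approx 2.8258 \cdot 10^{-5}$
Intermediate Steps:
$B = - \frac{314598895}{13168}$ ($B = \frac{10961}{13168} - 23892 = - \frac{314598895}{13168} \approx -23891.0$)
$\frac{1}{P - B} = \frac{1}{11497 - - \frac{314598895}{13168}} = \frac{1}{11497 + \frac{314598895}{13168}} = \frac{1}{\frac{465991391}{13168}} = \frac{13168}{465991391}$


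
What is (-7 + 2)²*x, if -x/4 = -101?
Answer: 10100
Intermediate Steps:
x = 404 (x = -4*(-101) = 404)
(-7 + 2)²*x = (-7 + 2)²*404 = (-5)²*404 = 25*404 = 10100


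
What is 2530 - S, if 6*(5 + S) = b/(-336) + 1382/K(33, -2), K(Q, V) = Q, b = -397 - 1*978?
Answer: 56046251/22176 ≈ 2527.3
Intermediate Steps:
b = -1375 (b = -397 - 978 = -1375)
S = 59029/22176 (S = -5 + (-1375/(-336) + 1382/33)/6 = -5 + (-1375*(-1/336) + 1382*(1/33))/6 = -5 + (1375/336 + 1382/33)/6 = -5 + (⅙)*(169909/3696) = -5 + 169909/22176 = 59029/22176 ≈ 2.6618)
2530 - S = 2530 - 1*59029/22176 = 2530 - 59029/22176 = 56046251/22176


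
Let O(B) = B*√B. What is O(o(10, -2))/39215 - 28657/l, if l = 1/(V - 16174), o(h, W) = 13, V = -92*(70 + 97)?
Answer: 903784466 + 13*√13/39215 ≈ 9.0378e+8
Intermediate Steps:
V = -15364 (V = -92*167 = -15364)
l = -1/31538 (l = 1/(-15364 - 16174) = 1/(-31538) = -1/31538 ≈ -3.1708e-5)
O(B) = B^(3/2)
O(o(10, -2))/39215 - 28657/l = 13^(3/2)/39215 - 28657/(-1/31538) = (13*√13)*(1/39215) - 28657*(-31538) = 13*√13/39215 + 903784466 = 903784466 + 13*√13/39215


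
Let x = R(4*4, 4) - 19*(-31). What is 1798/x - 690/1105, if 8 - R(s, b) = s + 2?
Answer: 317456/127959 ≈ 2.4809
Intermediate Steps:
R(s, b) = 6 - s (R(s, b) = 8 - (s + 2) = 8 - (2 + s) = 8 + (-2 - s) = 6 - s)
x = 579 (x = (6 - 4*4) - 19*(-31) = (6 - 1*16) + 589 = (6 - 16) + 589 = -10 + 589 = 579)
1798/x - 690/1105 = 1798/579 - 690/1105 = 1798*(1/579) - 690*1/1105 = 1798/579 - 138/221 = 317456/127959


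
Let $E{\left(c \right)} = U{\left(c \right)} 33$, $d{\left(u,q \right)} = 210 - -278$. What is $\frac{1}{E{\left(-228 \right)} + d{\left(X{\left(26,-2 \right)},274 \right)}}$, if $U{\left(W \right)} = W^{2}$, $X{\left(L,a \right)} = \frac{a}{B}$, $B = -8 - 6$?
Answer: $\frac{1}{1715960} \approx 5.8276 \cdot 10^{-7}$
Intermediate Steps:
$B = -14$ ($B = -8 - 6 = -14$)
$X{\left(L,a \right)} = - \frac{a}{14}$ ($X{\left(L,a \right)} = \frac{a}{-14} = a \left(- \frac{1}{14}\right) = - \frac{a}{14}$)
$d{\left(u,q \right)} = 488$ ($d{\left(u,q \right)} = 210 + 278 = 488$)
$E{\left(c \right)} = 33 c^{2}$ ($E{\left(c \right)} = c^{2} \cdot 33 = 33 c^{2}$)
$\frac{1}{E{\left(-228 \right)} + d{\left(X{\left(26,-2 \right)},274 \right)}} = \frac{1}{33 \left(-228\right)^{2} + 488} = \frac{1}{33 \cdot 51984 + 488} = \frac{1}{1715472 + 488} = \frac{1}{1715960}$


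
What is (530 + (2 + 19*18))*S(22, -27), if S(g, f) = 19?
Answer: 16606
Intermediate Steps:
(530 + (2 + 19*18))*S(22, -27) = (530 + (2 + 19*18))*19 = (530 + (2 + 342))*19 = (530 + 344)*19 = 874*19 = 16606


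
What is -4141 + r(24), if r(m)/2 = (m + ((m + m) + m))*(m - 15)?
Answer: -2413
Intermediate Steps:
r(m) = 8*m*(-15 + m) (r(m) = 2*((m + ((m + m) + m))*(m - 15)) = 2*((m + (2*m + m))*(-15 + m)) = 2*((m + 3*m)*(-15 + m)) = 2*((4*m)*(-15 + m)) = 2*(4*m*(-15 + m)) = 8*m*(-15 + m))
-4141 + r(24) = -4141 + 8*24*(-15 + 24) = -4141 + 8*24*9 = -4141 + 1728 = -2413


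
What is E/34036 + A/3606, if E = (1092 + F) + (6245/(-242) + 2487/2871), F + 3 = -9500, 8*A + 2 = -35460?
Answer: -318078703541/215336480172 ≈ -1.4771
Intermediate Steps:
A = -17731/4 (A = -¼ + (⅛)*(-35460) = -¼ - 8865/2 = -17731/4 ≈ -4432.8)
F = -9503 (F = -3 - 9500 = -9503)
E = -177610271/21054 (E = (1092 - 9503) + (6245/(-242) + 2487/2871) = -8411 + (6245*(-1/242) + 2487*(1/2871)) = -8411 + (-6245/242 + 829/957) = -8411 - 525077/21054 = -177610271/21054 ≈ -8435.9)
E/34036 + A/3606 = -177610271/21054/34036 - 17731/4/3606 = -177610271/21054*1/34036 - 17731/4*1/3606 = -177610271/716593944 - 17731/14424 = -318078703541/215336480172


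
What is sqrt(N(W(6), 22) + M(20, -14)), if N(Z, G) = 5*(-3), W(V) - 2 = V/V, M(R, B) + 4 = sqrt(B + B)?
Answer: sqrt(-19 + 2*I*sqrt(7)) ≈ 0.60128 + 4.4002*I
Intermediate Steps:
M(R, B) = -4 + sqrt(2)*sqrt(B) (M(R, B) = -4 + sqrt(B + B) = -4 + sqrt(2*B) = -4 + sqrt(2)*sqrt(B))
W(V) = 3 (W(V) = 2 + V/V = 2 + 1 = 3)
N(Z, G) = -15
sqrt(N(W(6), 22) + M(20, -14)) = sqrt(-15 + (-4 + sqrt(2)*sqrt(-14))) = sqrt(-15 + (-4 + sqrt(2)*(I*sqrt(14)))) = sqrt(-15 + (-4 + 2*I*sqrt(7))) = sqrt(-19 + 2*I*sqrt(7))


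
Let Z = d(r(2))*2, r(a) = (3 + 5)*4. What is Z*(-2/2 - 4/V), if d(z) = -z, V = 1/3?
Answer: 832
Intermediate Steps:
r(a) = 32 (r(a) = 8*4 = 32)
V = 1/3 (V = 1*(1/3) = 1/3 ≈ 0.33333)
Z = -64 (Z = -1*32*2 = -32*2 = -64)
Z*(-2/2 - 4/V) = -64*(-2/2 - 4/1/3) = -64*(-2*1/2 - 4*3) = -64*(-1 - 12) = -64*(-13) = 832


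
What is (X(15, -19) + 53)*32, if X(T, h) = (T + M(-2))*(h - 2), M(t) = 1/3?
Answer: -8608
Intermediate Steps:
M(t) = 1/3
X(T, h) = (-2 + h)*(1/3 + T) (X(T, h) = (T + 1/3)*(h - 2) = (1/3 + T)*(-2 + h) = (-2 + h)*(1/3 + T))
(X(15, -19) + 53)*32 = ((-2/3 - 2*15 + (1/3)*(-19) + 15*(-19)) + 53)*32 = ((-2/3 - 30 - 19/3 - 285) + 53)*32 = (-322 + 53)*32 = -269*32 = -8608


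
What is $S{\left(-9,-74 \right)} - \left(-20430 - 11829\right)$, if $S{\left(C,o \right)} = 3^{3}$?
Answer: $32286$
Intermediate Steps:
$S{\left(C,o \right)} = 27$
$S{\left(-9,-74 \right)} - \left(-20430 - 11829\right) = 27 - \left(-20430 - 11829\right) = 27 - -32259 = 27 + 32259 = 32286$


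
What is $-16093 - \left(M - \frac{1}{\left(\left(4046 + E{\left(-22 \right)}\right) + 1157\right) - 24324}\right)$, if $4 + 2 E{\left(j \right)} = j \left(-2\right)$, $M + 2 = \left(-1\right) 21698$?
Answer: $\frac{107099306}{19101} \approx 5607.0$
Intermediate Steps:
$M = -21700$ ($M = -2 - 21698 = -21700$)
$E{\left(j \right)} = -2 - j$ ($E{\left(j \right)} = -2 + \frac{j \left(-2\right)}{2} = -2 + \frac{\left(-2\right) j}{2} = -2 - j$)
$-16093 - \left(M - \frac{1}{\left(\left(4046 + E{\left(-22 \right)}\right) + 1157\right) - 24324}\right) = -16093 - \left(-21700 - \frac{1}{\left(\left(4046 - -20\right) + 1157\right) - 24324}\right) = -16093 - \left(-21700 - \frac{1}{\left(\left(4046 + \left(-2 + 22\right)\right) + 1157\right) - 24324}\right) = -16093 - \left(-21700 - \frac{1}{\left(\left(4046 + 20\right) + 1157\right) - 24324}\right) = -16093 - \left(-21700 - \frac{1}{\left(4066 + 1157\right) - 24324}\right) = -16093 - \left(-21700 - \frac{1}{5223 - 24324}\right) = -16093 - \left(-21700 - \frac{1}{-19101}\right) = -16093 - \left(-21700 - - \frac{1}{19101}\right) = -16093 - \left(-21700 + \frac{1}{19101}\right) = -16093 - - \frac{414491699}{19101} = -16093 + \frac{414491699}{19101} = \frac{107099306}{19101}$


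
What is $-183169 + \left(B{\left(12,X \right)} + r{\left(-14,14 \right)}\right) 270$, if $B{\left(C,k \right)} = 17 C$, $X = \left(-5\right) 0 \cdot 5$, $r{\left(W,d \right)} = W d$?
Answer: $-181009$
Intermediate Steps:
$X = 0$ ($X = 0 \cdot 5 = 0$)
$-183169 + \left(B{\left(12,X \right)} + r{\left(-14,14 \right)}\right) 270 = -183169 + \left(17 \cdot 12 - 196\right) 270 = -183169 + \left(204 - 196\right) 270 = -183169 + 8 \cdot 270 = -183169 + 2160 = -181009$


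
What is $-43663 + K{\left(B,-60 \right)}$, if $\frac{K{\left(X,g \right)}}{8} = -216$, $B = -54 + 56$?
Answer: $-45391$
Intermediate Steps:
$B = 2$
$K{\left(X,g \right)} = -1728$ ($K{\left(X,g \right)} = 8 \left(-216\right) = -1728$)
$-43663 + K{\left(B,-60 \right)} = -43663 - 1728 = -45391$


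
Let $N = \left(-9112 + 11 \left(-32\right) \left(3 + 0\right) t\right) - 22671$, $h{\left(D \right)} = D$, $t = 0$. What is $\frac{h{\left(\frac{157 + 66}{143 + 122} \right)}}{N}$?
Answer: $- \frac{223}{8422495} \approx -2.6477 \cdot 10^{-5}$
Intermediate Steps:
$N = -31783$ ($N = \left(-9112 + 11 \left(-32\right) \left(3 + 0\right) 0\right) - 22671 = \left(-9112 - 352 \cdot 3 \cdot 0\right) - 22671 = \left(-9112 - 0\right) - 22671 = \left(-9112 + 0\right) - 22671 = -9112 - 22671 = -31783$)
$\frac{h{\left(\frac{157 + 66}{143 + 122} \right)}}{N} = \frac{\left(157 + 66\right) \frac{1}{143 + 122}}{-31783} = \frac{223}{265} \left(- \frac{1}{31783}\right) = - \frac{223}{8422495}$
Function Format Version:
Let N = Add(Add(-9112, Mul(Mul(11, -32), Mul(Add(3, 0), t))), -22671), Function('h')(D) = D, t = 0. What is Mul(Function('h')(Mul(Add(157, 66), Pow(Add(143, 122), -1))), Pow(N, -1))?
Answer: Rational(-223, 8422495) ≈ -2.6477e-5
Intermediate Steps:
N = -31783 (N = Add(Add(-9112, Mul(Mul(11, -32), Mul(Add(3, 0), 0))), -22671) = Add(Add(-9112, Mul(-352, Mul(3, 0))), -22671) = Add(Add(-9112, Mul(-352, 0)), -22671) = Add(Add(-9112, 0), -22671) = Add(-9112, -22671) = -31783)
Mul(Function('h')(Mul(Add(157, 66), Pow(Add(143, 122), -1))), Pow(N, -1)) = Mul(Mul(Add(157, 66), Pow(Add(143, 122), -1)), Pow(-31783, -1)) = Mul(Mul(223, Pow(265, -1)), Rational(-1, 31783)) = Mul(Mul(223, Rational(1, 265)), Rational(-1, 31783)) = Mul(Rational(223, 265), Rational(-1, 31783)) = Rational(-223, 8422495)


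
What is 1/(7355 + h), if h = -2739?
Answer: 1/4616 ≈ 0.00021664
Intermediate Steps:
1/(7355 + h) = 1/(7355 - 2739) = 1/4616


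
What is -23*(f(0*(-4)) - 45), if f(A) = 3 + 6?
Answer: 828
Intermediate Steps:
f(A) = 9
-23*(f(0*(-4)) - 45) = -23*(9 - 45) = -23*(-36) = 828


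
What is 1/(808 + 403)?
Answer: 1/1211 ≈ 0.00082576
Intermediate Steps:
1/(808 + 403) = 1/1211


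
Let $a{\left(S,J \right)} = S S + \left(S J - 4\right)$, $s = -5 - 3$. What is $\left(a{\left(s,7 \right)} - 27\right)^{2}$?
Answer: $529$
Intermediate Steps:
$s = -8$ ($s = -5 - 3 = -8$)
$a{\left(S,J \right)} = -4 + S^{2} + J S$ ($a{\left(S,J \right)} = S^{2} + \left(J S - 4\right) = S^{2} + \left(-4 + J S\right) = -4 + S^{2} + J S$)
$\left(a{\left(s,7 \right)} - 27\right)^{2} = \left(\left(-4 + \left(-8\right)^{2} + 7 \left(-8\right)\right) - 27\right)^{2} = \left(\left(-4 + 64 - 56\right) - 27\right)^{2} = \left(4 - 27\right)^{2} = \left(-23\right)^{2} = 529$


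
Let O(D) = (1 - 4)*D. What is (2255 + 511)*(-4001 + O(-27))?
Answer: -10842720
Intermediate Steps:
O(D) = -3*D
(2255 + 511)*(-4001 + O(-27)) = (2255 + 511)*(-4001 - 3*(-27)) = 2766*(-4001 + 81) = 2766*(-3920) = -10842720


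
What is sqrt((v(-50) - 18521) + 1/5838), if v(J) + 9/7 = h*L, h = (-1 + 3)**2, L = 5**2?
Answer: I*sqrt(627872830914)/5838 ≈ 135.73*I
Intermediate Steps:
L = 25
h = 4 (h = 2**2 = 4)
v(J) = 691/7 (v(J) = -9/7 + 4*25 = -9/7 + 100 = 691/7)
sqrt((v(-50) - 18521) + 1/5838) = sqrt((691/7 - 18521) + 1/5838) = sqrt(-128956/7 + 1/5838) = sqrt(-107549303/5838) = I*sqrt(627872830914)/5838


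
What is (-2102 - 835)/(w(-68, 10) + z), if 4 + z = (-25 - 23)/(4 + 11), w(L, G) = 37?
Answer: -14685/149 ≈ -98.557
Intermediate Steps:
z = -36/5 (z = -4 + (-25 - 23)/(4 + 11) = -4 - 48/15 = -4 - 48*1/15 = -4 - 16/5 = -36/5 ≈ -7.2000)
(-2102 - 835)/(w(-68, 10) + z) = (-2102 - 835)/(37 - 36/5) = -2937/149/5 = -2937*5/149 = -14685/149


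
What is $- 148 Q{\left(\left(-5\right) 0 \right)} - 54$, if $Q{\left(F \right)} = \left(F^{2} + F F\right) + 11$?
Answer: $-1682$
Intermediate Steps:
$Q{\left(F \right)} = 11 + 2 F^{2}$ ($Q{\left(F \right)} = \left(F^{2} + F^{2}\right) + 11 = 2 F^{2} + 11 = 11 + 2 F^{2}$)
$- 148 Q{\left(\left(-5\right) 0 \right)} - 54 = - 148 \left(11 + 2 \left(\left(-5\right) 0\right)^{2}\right) - 54 = - 148 \left(11 + 2 \cdot 0^{2}\right) - 54 = - 148 \left(11 + 2 \cdot 0\right) - 54 = - 148 \left(11 + 0\right) - 54 = \left(-148\right) 11 - 54 = -1628 - 54 = -1682$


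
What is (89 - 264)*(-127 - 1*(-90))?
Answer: 6475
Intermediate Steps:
(89 - 264)*(-127 - 1*(-90)) = -175*(-127 + 90) = -175*(-37) = 6475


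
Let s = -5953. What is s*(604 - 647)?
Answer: 255979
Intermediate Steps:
s*(604 - 647) = -5953*(604 - 647) = -5953*(-43) = 255979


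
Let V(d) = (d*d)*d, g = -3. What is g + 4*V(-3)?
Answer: -111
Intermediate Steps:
V(d) = d**3 (V(d) = d**2*d = d**3)
g + 4*V(-3) = -3 + 4*(-3)**3 = -3 + 4*(-27) = -3 - 108 = -111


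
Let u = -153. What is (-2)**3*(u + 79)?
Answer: 592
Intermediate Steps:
(-2)**3*(u + 79) = (-2)**3*(-153 + 79) = -8*(-74) = 592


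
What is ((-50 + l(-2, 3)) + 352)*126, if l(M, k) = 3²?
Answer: 39186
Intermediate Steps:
l(M, k) = 9
((-50 + l(-2, 3)) + 352)*126 = ((-50 + 9) + 352)*126 = (-41 + 352)*126 = 311*126 = 39186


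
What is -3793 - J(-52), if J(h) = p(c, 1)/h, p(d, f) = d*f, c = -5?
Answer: -197241/52 ≈ -3793.1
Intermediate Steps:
J(h) = -5/h (J(h) = (-5*1)/h = -5/h)
-3793 - J(-52) = -3793 - (-5)/(-52) = -3793 - (-5)*(-1)/52 = -3793 - 1*5/52 = -3793 - 5/52 = -197241/52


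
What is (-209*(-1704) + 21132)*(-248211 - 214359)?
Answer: -174512858760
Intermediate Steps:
(-209*(-1704) + 21132)*(-248211 - 214359) = (356136 + 21132)*(-462570) = 377268*(-462570) = -174512858760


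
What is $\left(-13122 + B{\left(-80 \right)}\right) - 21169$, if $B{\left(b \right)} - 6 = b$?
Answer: $-34365$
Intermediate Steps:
$B{\left(b \right)} = 6 + b$
$\left(-13122 + B{\left(-80 \right)}\right) - 21169 = \left(-13122 + \left(6 - 80\right)\right) - 21169 = \left(-13122 - 74\right) - 21169 = -13196 - 21169 = -34365$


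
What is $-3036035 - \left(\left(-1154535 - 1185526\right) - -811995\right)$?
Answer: $-1507969$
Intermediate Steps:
$-3036035 - \left(\left(-1154535 - 1185526\right) - -811995\right) = -3036035 - \left(\left(-1154535 - 1185526\right) + 811995\right) = -3036035 - \left(-2340061 + 811995\right) = -3036035 - -1528066 = -3036035 + 1528066 = -1507969$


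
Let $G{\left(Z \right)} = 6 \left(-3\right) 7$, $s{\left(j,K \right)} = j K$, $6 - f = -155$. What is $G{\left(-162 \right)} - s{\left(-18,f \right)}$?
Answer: $2772$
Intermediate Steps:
$f = 161$ ($f = 6 - -155 = 6 + 155 = 161$)
$s{\left(j,K \right)} = K j$
$G{\left(Z \right)} = -126$ ($G{\left(Z \right)} = \left(-18\right) 7 = -126$)
$G{\left(-162 \right)} - s{\left(-18,f \right)} = -126 - 161 \left(-18\right) = -126 - -2898 = -126 + 2898 = 2772$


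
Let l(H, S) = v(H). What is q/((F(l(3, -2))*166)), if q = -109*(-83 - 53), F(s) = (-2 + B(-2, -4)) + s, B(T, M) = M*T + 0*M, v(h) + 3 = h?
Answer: 3706/249 ≈ 14.884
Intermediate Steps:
v(h) = -3 + h
B(T, M) = M*T (B(T, M) = M*T + 0 = M*T)
l(H, S) = -3 + H
F(s) = 6 + s (F(s) = (-2 - 4*(-2)) + s = (-2 + 8) + s = 6 + s)
q = 14824 (q = -109*(-136) = 14824)
q/((F(l(3, -2))*166)) = 14824/(((6 + (-3 + 3))*166)) = 14824/(((6 + 0)*166)) = 14824/((6*166)) = 14824/996 = 14824*(1/996) = 3706/249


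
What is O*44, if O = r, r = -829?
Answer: -36476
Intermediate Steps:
O = -829
O*44 = -829*44 = -36476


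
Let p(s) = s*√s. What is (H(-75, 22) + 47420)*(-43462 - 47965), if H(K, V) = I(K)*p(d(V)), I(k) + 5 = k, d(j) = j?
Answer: -4335468340 + 160911520*√22 ≈ -3.5807e+9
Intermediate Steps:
p(s) = s^(3/2)
I(k) = -5 + k
H(K, V) = V^(3/2)*(-5 + K) (H(K, V) = (-5 + K)*V^(3/2) = V^(3/2)*(-5 + K))
(H(-75, 22) + 47420)*(-43462 - 47965) = (22^(3/2)*(-5 - 75) + 47420)*(-43462 - 47965) = ((22*√22)*(-80) + 47420)*(-91427) = (-1760*√22 + 47420)*(-91427) = (47420 - 1760*√22)*(-91427) = -4335468340 + 160911520*√22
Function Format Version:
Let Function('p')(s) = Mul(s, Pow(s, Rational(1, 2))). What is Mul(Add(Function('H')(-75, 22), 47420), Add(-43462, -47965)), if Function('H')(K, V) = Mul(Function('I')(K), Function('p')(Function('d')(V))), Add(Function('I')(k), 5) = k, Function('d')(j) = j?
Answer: Add(-4335468340, Mul(160911520, Pow(22, Rational(1, 2)))) ≈ -3.5807e+9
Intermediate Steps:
Function('p')(s) = Pow(s, Rational(3, 2))
Function('I')(k) = Add(-5, k)
Function('H')(K, V) = Mul(Pow(V, Rational(3, 2)), Add(-5, K)) (Function('H')(K, V) = Mul(Add(-5, K), Pow(V, Rational(3, 2))) = Mul(Pow(V, Rational(3, 2)), Add(-5, K)))
Mul(Add(Function('H')(-75, 22), 47420), Add(-43462, -47965)) = Mul(Add(Mul(Pow(22, Rational(3, 2)), Add(-5, -75)), 47420), Add(-43462, -47965)) = Mul(Add(Mul(Mul(22, Pow(22, Rational(1, 2))), -80), 47420), -91427) = Mul(Add(Mul(-1760, Pow(22, Rational(1, 2))), 47420), -91427) = Mul(Add(47420, Mul(-1760, Pow(22, Rational(1, 2)))), -91427) = Add(-4335468340, Mul(160911520, Pow(22, Rational(1, 2))))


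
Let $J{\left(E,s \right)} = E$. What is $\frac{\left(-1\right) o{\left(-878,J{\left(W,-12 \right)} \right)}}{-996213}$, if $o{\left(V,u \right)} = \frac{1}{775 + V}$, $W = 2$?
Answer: $- \frac{1}{102609939} \approx -9.7456 \cdot 10^{-9}$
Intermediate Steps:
$\frac{\left(-1\right) o{\left(-878,J{\left(W,-12 \right)} \right)}}{-996213} = \frac{\left(-1\right) \frac{1}{775 - 878}}{-996213} = - \frac{1}{-103} \left(- \frac{1}{996213}\right) = \left(-1\right) \left(- \frac{1}{103}\right) \left(- \frac{1}{996213}\right) = \frac{1}{103} \left(- \frac{1}{996213}\right) = - \frac{1}{102609939}$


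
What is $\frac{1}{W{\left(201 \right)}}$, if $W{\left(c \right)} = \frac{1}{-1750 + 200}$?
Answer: $-1550$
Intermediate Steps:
$W{\left(c \right)} = - \frac{1}{1550}$ ($W{\left(c \right)} = \frac{1}{-1550} = - \frac{1}{1550}$)
$\frac{1}{W{\left(201 \right)}} = \frac{1}{- \frac{1}{1550}} = -1550$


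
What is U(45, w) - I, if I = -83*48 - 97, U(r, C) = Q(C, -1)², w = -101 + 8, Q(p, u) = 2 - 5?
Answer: 4090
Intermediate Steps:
Q(p, u) = -3
w = -93
U(r, C) = 9 (U(r, C) = (-3)² = 9)
I = -4081 (I = -3984 - 97 = -4081)
U(45, w) - I = 9 - 1*(-4081) = 9 + 4081 = 4090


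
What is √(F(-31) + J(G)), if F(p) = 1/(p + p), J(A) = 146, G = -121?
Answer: √561162/62 ≈ 12.082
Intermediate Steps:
F(p) = 1/(2*p)
√(F(-31) + J(G)) = √((½)/(-31) + 146) = √((½)*(-1/31) + 146) = √(-1/62 + 146) = √(9051/62) = √561162/62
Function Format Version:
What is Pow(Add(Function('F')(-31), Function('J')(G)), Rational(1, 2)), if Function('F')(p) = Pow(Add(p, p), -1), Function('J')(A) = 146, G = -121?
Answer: Mul(Rational(1, 62), Pow(561162, Rational(1, 2))) ≈ 12.082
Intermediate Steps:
Function('F')(p) = Mul(Rational(1, 2), Pow(p, -1)) (Function('F')(p) = Pow(Mul(2, p), -1) = Mul(Rational(1, 2), Pow(p, -1)))
Pow(Add(Function('F')(-31), Function('J')(G)), Rational(1, 2)) = Pow(Add(Mul(Rational(1, 2), Pow(-31, -1)), 146), Rational(1, 2)) = Pow(Add(Mul(Rational(1, 2), Rational(-1, 31)), 146), Rational(1, 2)) = Pow(Add(Rational(-1, 62), 146), Rational(1, 2)) = Pow(Rational(9051, 62), Rational(1, 2)) = Mul(Rational(1, 62), Pow(561162, Rational(1, 2)))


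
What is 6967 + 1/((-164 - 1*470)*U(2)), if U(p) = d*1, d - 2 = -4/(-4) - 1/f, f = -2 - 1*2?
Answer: 28711005/4121 ≈ 6967.0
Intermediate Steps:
f = -4 (f = -2 - 2 = -4)
d = 13/4 (d = 2 + (-4/(-4) - 1/(-4)) = 2 + (-4*(-¼) - 1*(-¼)) = 2 + (1 + ¼) = 2 + 5/4 = 13/4 ≈ 3.2500)
U(p) = 13/4 (U(p) = (13/4)*1 = 13/4)
6967 + 1/((-164 - 1*470)*U(2)) = 6967 + 1/((-164 - 1*470)*(13/4)) = 6967 + 1/((-164 - 470)*(13/4)) = 6967 + 1/(-634*13/4) = 6967 + 1/(-4121/2) = 6967 - 2/4121 = 28711005/4121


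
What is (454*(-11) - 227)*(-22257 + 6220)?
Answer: 83729177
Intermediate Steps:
(454*(-11) - 227)*(-22257 + 6220) = (-4994 - 227)*(-16037) = -5221*(-16037) = 83729177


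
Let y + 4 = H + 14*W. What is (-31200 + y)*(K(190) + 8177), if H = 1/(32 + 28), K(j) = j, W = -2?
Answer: -5226360091/20 ≈ -2.6132e+8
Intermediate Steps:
H = 1/60 ≈ 0.016667
y = -1919/60 (y = -4 + (1/60 + 14*(-2)) = -4 + (1/60 - 28) = -4 - 1679/60 = -1919/60 ≈ -31.983)
(-31200 + y)*(K(190) + 8177) = (-31200 - 1919/60)*(190 + 8177) = -1873919/60*8367 = -5226360091/20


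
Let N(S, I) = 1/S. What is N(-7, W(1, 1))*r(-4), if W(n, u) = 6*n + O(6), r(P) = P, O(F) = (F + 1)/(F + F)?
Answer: 4/7 ≈ 0.57143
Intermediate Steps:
O(F) = (1 + F)/(2*F) (O(F) = (1 + F)/((2*F)) = (1 + F)*(1/(2*F)) = (1 + F)/(2*F))
W(n, u) = 7/12 + 6*n (W(n, u) = 6*n + (½)*(1 + 6)/6 = 6*n + (½)*(⅙)*7 = 6*n + 7/12 = 7/12 + 6*n)
N(-7, W(1, 1))*r(-4) = -4/(-7) = -⅐*(-4) = 4/7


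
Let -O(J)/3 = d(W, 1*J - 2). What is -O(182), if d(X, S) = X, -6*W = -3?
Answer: 3/2 ≈ 1.5000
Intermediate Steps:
W = 1/2 (W = -1/6*(-3) = 1/2 ≈ 0.50000)
O(J) = -3/2 (O(J) = -3*1/2 = -3/2)
-O(182) = -1*(-3/2) = 3/2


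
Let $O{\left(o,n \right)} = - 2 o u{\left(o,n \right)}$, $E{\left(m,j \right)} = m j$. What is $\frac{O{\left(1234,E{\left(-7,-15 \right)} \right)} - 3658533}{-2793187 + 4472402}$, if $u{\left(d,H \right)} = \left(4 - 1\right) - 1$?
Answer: $- \frac{3663469}{1679215} \approx -2.1817$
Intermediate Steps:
$u{\left(d,H \right)} = 2$ ($u{\left(d,H \right)} = 3 - 1 = 2$)
$E{\left(m,j \right)} = j m$
$O{\left(o,n \right)} = - 4 o$ ($O{\left(o,n \right)} = - 2 o 2 = - 4 o$)
$\frac{O{\left(1234,E{\left(-7,-15 \right)} \right)} - 3658533}{-2793187 + 4472402} = \frac{\left(-4\right) 1234 - 3658533}{-2793187 + 4472402} = \frac{-4936 - 3658533}{1679215} = \left(-3663469\right) \frac{1}{1679215} = - \frac{3663469}{1679215}$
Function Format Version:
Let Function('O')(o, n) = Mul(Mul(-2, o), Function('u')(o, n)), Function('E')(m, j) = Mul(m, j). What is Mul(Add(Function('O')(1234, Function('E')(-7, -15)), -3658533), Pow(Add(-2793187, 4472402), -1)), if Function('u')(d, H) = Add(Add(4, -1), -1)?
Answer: Rational(-3663469, 1679215) ≈ -2.1817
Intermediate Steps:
Function('u')(d, H) = 2 (Function('u')(d, H) = Add(3, -1) = 2)
Function('E')(m, j) = Mul(j, m)
Function('O')(o, n) = Mul(-4, o) (Function('O')(o, n) = Mul(Mul(-2, o), 2) = Mul(-4, o))
Mul(Add(Function('O')(1234, Function('E')(-7, -15)), -3658533), Pow(Add(-2793187, 4472402), -1)) = Mul(Add(Mul(-4, 1234), -3658533), Pow(Add(-2793187, 4472402), -1)) = Mul(Add(-4936, -3658533), Pow(1679215, -1)) = Mul(-3663469, Rational(1, 1679215)) = Rational(-3663469, 1679215)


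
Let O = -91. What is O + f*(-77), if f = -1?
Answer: -14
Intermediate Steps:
O + f*(-77) = -91 - 1*(-77) = -91 + 77 = -14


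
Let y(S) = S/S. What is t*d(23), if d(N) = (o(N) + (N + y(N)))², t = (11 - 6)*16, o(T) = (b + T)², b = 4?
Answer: 45360720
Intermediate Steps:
y(S) = 1
o(T) = (4 + T)²
t = 80 (t = 5*16 = 80)
d(N) = (1 + N + (4 + N)²)² (d(N) = ((4 + N)² + (N + 1))² = ((4 + N)² + (1 + N))² = (1 + N + (4 + N)²)²)
t*d(23) = 80*(1 + 23 + (4 + 23)²)² = 80*(1 + 23 + 27²)² = 80*(1 + 23 + 729)² = 80*753² = 80*567009 = 45360720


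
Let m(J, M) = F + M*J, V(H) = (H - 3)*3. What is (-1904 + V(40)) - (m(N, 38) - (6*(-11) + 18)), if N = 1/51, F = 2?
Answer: -94031/51 ≈ -1843.7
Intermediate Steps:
N = 1/51 ≈ 0.019608
V(H) = -9 + 3*H (V(H) = (-3 + H)*3 = -9 + 3*H)
m(J, M) = 2 + J*M (m(J, M) = 2 + M*J = 2 + J*M)
(-1904 + V(40)) - (m(N, 38) - (6*(-11) + 18)) = (-1904 + (-9 + 3*40)) - ((2 + (1/51)*38) - (6*(-11) + 18)) = (-1904 + (-9 + 120)) - ((2 + 38/51) - (-66 + 18)) = (-1904 + 111) - (140/51 - 1*(-48)) = -1793 - (140/51 + 48) = -1793 - 1*2588/51 = -1793 - 2588/51 = -94031/51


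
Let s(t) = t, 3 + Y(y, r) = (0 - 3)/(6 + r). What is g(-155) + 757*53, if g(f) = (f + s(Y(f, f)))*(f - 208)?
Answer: 14522686/149 ≈ 97468.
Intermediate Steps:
Y(y, r) = -3 - 3/(6 + r) (Y(y, r) = -3 + (0 - 3)/(6 + r) = -3 - 3/(6 + r))
g(f) = (-208 + f)*(f + 3*(-7 - f)/(6 + f)) (g(f) = (f + 3*(-7 - f)/(6 + f))*(f - 208) = (f + 3*(-7 - f)/(6 + f))*(-208 + f) = (-208 + f)*(f + 3*(-7 - f)/(6 + f)))
g(-155) + 757*53 = (4368 + (-155)³ - 645*(-155) - 205*(-155)²)/(6 - 155) + 757*53 = (4368 - 3723875 + 99975 - 205*24025)/(-149) + 40121 = -(4368 - 3723875 + 99975 - 4925125)/149 + 40121 = -1/149*(-8544657) + 40121 = 8544657/149 + 40121 = 14522686/149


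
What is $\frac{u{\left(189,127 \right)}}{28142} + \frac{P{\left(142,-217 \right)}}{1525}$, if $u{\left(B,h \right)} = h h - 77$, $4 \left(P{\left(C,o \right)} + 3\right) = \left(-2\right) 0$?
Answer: $\frac{12197437}{21458275} \approx 0.56843$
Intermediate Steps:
$P{\left(C,o \right)} = -3$ ($P{\left(C,o \right)} = -3 + \frac{\left(-2\right) 0}{4} = -3 + \frac{1}{4} \cdot 0 = -3 + 0 = -3$)
$u{\left(B,h \right)} = -77 + h^{2}$ ($u{\left(B,h \right)} = h^{2} - 77 = -77 + h^{2}$)
$\frac{u{\left(189,127 \right)}}{28142} + \frac{P{\left(142,-217 \right)}}{1525} = \frac{-77 + 127^{2}}{28142} - \frac{3}{1525} = \left(-77 + 16129\right) \frac{1}{28142} - \frac{3}{1525} = 16052 \cdot \frac{1}{28142} - \frac{3}{1525} = \frac{8026}{14071} - \frac{3}{1525} = \frac{12197437}{21458275}$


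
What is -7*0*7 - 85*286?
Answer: -24310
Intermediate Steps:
-7*0*7 - 85*286 = 0*7 - 24310 = 0 - 24310 = -24310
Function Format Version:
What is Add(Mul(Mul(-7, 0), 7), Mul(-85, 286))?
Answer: -24310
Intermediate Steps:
Add(Mul(Mul(-7, 0), 7), Mul(-85, 286)) = Add(Mul(0, 7), -24310) = Add(0, -24310) = -24310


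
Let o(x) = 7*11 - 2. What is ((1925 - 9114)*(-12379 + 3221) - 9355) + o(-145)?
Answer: 65827582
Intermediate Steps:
o(x) = 75 (o(x) = 77 - 2 = 75)
((1925 - 9114)*(-12379 + 3221) - 9355) + o(-145) = ((1925 - 9114)*(-12379 + 3221) - 9355) + 75 = (-7189*(-9158) - 9355) + 75 = (65836862 - 9355) + 75 = 65827507 + 75 = 65827582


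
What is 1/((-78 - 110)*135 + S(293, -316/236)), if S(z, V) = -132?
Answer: -1/25512 ≈ -3.9197e-5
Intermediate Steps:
1/((-78 - 110)*135 + S(293, -316/236)) = 1/((-78 - 110)*135 - 132) = 1/(-188*135 - 132) = 1/(-25380 - 132) = 1/(-25512) = -1/25512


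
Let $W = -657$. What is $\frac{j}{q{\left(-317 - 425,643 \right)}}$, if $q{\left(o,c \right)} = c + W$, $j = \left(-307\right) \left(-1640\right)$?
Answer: $- \frac{251740}{7} \approx -35963.0$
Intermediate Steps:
$j = 503480$
$q{\left(o,c \right)} = -657 + c$ ($q{\left(o,c \right)} = c - 657 = -657 + c$)
$\frac{j}{q{\left(-317 - 425,643 \right)}} = \frac{503480}{-657 + 643} = \frac{503480}{-14} = 503480 \left(- \frac{1}{14}\right) = - \frac{251740}{7}$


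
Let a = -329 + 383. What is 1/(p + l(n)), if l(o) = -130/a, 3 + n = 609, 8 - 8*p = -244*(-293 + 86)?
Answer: -54/341005 ≈ -0.00015836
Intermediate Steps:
a = 54
p = -12625/2 (p = 1 - (-61)*(-293 + 86)/2 = 1 - (-61)*(-207)/2 = 1 - ⅛*50508 = 1 - 12627/2 = -12625/2 ≈ -6312.5)
n = 606 (n = -3 + 609 = 606)
l(o) = -65/27 (l(o) = -130/54 = -130*1/54 = -65/27)
1/(p + l(n)) = 1/(-12625/2 - 65/27) = 1/(-341005/54) = -54/341005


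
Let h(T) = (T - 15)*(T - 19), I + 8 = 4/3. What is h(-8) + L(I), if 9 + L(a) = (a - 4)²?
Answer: 6532/9 ≈ 725.78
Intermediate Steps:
I = -20/3 (I = -8 + 4/3 = -20/3 ≈ -6.6667)
h(T) = (-19 + T)*(-15 + T) (h(T) = (-15 + T)*(-19 + T) = (-19 + T)*(-15 + T))
L(a) = -9 + (-4 + a)² (L(a) = -9 + (a - 4)² = -9 + (-4 + a)²)
h(-8) + L(I) = (285 + (-8)² - 34*(-8)) + (-9 + (-4 - 20/3)²) = (285 + 64 + 272) + (-9 + (-32/3)²) = 621 + (-9 + 1024/9) = 621 + 943/9 = 6532/9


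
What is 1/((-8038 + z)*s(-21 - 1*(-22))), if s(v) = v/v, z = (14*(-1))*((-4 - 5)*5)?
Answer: -1/7408 ≈ -0.00013499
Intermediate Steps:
z = 630 (z = -(-126)*5 = -14*(-45) = 630)
s(v) = 1
1/((-8038 + z)*s(-21 - 1*(-22))) = 1/((-8038 + 630)*1) = 1/(-7408) = -1/7408*1 = -1/7408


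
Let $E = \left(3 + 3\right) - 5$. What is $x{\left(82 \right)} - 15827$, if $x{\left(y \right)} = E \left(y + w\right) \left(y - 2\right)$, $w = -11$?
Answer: $-10147$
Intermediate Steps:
$E = 1$ ($E = 6 - 5 = 1$)
$x{\left(y \right)} = \left(-11 + y\right) \left(-2 + y\right)$ ($x{\left(y \right)} = 1 \left(y - 11\right) \left(y - 2\right) = 1 \left(-11 + y\right) \left(-2 + y\right) = \left(-11 + y\right) \left(-2 + y\right)$)
$x{\left(82 \right)} - 15827 = \left(22 + 82^{2} - 1066\right) - 15827 = \left(22 + 6724 - 1066\right) - 15827 = 5680 - 15827 = -10147$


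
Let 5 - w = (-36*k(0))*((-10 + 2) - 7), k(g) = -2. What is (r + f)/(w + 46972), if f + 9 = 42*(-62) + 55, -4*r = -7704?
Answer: -632/48057 ≈ -0.013151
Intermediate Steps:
r = 1926 (r = -1/4*(-7704) = 1926)
w = 1085 (w = 5 - (-36*(-2))*((-10 + 2) - 7) = 5 - 72*(-8 - 7) = 5 - 72*(-15) = 5 - 1*(-1080) = 5 + 1080 = 1085)
f = -2558 (f = -9 + (42*(-62) + 55) = -9 + (-2604 + 55) = -9 - 2549 = -2558)
(r + f)/(w + 46972) = (1926 - 2558)/(1085 + 46972) = -632/48057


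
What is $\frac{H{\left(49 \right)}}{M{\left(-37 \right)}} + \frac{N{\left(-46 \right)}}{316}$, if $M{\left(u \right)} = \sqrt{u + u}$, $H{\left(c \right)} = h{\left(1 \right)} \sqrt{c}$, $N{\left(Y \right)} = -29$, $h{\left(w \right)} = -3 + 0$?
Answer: $- \frac{29}{316} + \frac{21 i \sqrt{74}}{74} \approx -0.091772 + 2.4412 i$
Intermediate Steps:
$h{\left(w \right)} = -3$
$H{\left(c \right)} = - 3 \sqrt{c}$
$M{\left(u \right)} = \sqrt{2} \sqrt{u}$ ($M{\left(u \right)} = \sqrt{2 u} = \sqrt{2} \sqrt{u}$)
$\frac{H{\left(49 \right)}}{M{\left(-37 \right)}} + \frac{N{\left(-46 \right)}}{316} = \frac{\left(-3\right) \sqrt{49}}{\sqrt{2} \sqrt{-37}} - \frac{29}{316} = \frac{\left(-3\right) 7}{\sqrt{2} i \sqrt{37}} - \frac{29}{316} = - \frac{21}{i \sqrt{74}} - \frac{29}{316} = - 21 \left(- \frac{i \sqrt{74}}{74}\right) - \frac{29}{316} = \frac{21 i \sqrt{74}}{74} - \frac{29}{316} = - \frac{29}{316} + \frac{21 i \sqrt{74}}{74}$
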